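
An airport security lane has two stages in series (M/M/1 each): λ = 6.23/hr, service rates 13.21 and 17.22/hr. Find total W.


Each node sees arrival rate λ = 6.23/hr (tandem ⇒ throughput preserved).
W₁ = 1/(μ₁−λ) = 1/(13.21−6.23) = 0.14327 hr
W₂ = 1/(μ₂−λ) = 1/(17.22−6.23) = 0.09099 hr
W_total = W₁ + W₂ = 0.14327 + 0.09099 = 0.23426 hr

Final: 0.23426 hr


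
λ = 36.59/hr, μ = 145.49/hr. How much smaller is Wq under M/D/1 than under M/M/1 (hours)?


ρ = 36.59/145.49 = 0.2515
Wq(M/M/1) = ρ/(μ−λ) = 0.2515/108.90 = 0.002309 hr
Wq(M/D/1) = ρ/(2(μ−λ)) = 0.001155 hr
Savings = 0.002309 − 0.001155 = 0.001155 hr

Final: 0.001155 hr


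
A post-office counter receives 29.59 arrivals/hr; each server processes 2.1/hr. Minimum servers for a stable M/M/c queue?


Stability requires cμ > λ ⇔ c > λ/μ.
λ/μ = 29.59/2.1 = 14.0905
Minimum integer c = ⌊14.0905⌋ + 1 = 15
Check: 15·2.1 = 31.50 > 29.59, while 14·2.1 = 29.40 ≤ 29.59

Final: 15 servers


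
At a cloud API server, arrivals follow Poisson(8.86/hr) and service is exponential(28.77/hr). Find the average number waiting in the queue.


ρ = 8.86/28.77 = 0.3080
Lq = ρ²/(1−ρ) = 0.09484/0.6920 = 0.1370

Final: 0.1370


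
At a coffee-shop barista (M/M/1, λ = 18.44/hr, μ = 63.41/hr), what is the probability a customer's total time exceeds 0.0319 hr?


W ~ Exponential(μ−λ) for M/M/1.
μ − λ = 63.41 − 18.44 = 44.9700
P(W > t) = e^{−(μ−λ)t} = e^{−1.4345} = 0.238224

Final: 0.238224


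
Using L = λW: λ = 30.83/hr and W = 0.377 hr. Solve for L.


L = λW = 30.83·0.377 = 11.6229

Final: 11.6229


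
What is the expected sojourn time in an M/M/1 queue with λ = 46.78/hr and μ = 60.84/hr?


W = 1/(μ−λ) = 1/(60.84 − 46.78) = 1/14.06 = 0.07112 hr

Final: 0.07112 hr


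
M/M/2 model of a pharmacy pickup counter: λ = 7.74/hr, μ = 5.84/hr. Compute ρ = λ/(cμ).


ρ = λ/(cμ) = 7.74/(2·5.84) = 7.74/11.68 = 0.6627

Final: 0.6627


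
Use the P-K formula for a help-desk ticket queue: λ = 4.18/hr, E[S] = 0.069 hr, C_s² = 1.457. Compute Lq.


ρ = λ·E[S] = 4.18·0.069 = 0.2884
Lq = ρ²(1+C_s²)/(2(1−ρ)) = 0.08319·(1+1.457)/(2·0.7116)
= 0.08319·2.4570/1.4232 = 0.14362

Final: 0.14362


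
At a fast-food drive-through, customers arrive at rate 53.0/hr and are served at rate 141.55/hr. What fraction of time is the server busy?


ρ = λ/μ = 53.0/141.55 = 0.3744

Final: 0.3744


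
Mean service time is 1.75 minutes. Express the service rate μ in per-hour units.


μ = 1/(service time) in consistent units.
1 hour = 60 min, so μ = 60/1.75 = 34.2857 per hour

Final: 34.2857 /hr


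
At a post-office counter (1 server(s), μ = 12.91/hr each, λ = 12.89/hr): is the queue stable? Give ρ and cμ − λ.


Total capacity cμ = 1·12.91 = 12.91/hr
ρ = λ/(cμ) = 12.89/12.91 = 0.9985
Stable ⇔ ρ < 1: YES
Spare capacity = cμ − λ = 12.91 − 12.89 = 0.02/hr

Final: ρ = 0.9985; stable; margin = 0.02/hr


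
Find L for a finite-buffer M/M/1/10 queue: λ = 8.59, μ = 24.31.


ρ = 8.59/24.31 = 0.3534
L = ρ[1 − (K+1)ρ^K + Kρ^(K+1)] / [(1−ρ)(1−ρ^(K+1))]
Numerator: 0.3534·(1 − 11·0.00003034 + 10·0.00001072) = 0.353272
Denominator: (0.6466)·(0.999989) = 0.646641
L = 0.353272/0.646641 = 0.5463

Final: 0.5463


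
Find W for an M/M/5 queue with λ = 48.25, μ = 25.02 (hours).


a = 1.9285; ρ = 0.3857; P₀ = 0.144481
Lq = P₀·a^c·ρ/(c!(1−ρ)²) = 0.03282
Wq = Lq/λ = 0.03282/48.25 = 0.0006802 hr
W = Wq + 1/μ = 0.0006802 + 0.03997 = 0.04065 hr

Final: 0.04065 hr


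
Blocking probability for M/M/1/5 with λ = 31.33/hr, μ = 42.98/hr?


ρ = λ/μ = 31.33/42.98 = 0.7289
P_K = (1−ρ)ρ^K/(1−ρ^(K+1)) = (0.2711·0.205812)/(1 − 0.150025)
= 0.055787/0.849975 = 0.065633

Final: 0.065633


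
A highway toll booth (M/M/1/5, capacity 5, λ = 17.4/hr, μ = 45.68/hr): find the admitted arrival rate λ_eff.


ρ = 0.3809; P_K = (1−ρ)ρ^5/(1−ρ^6) = 0.004980
λ_eff = λ(1 − P_K) = 17.4·(1 − 0.004980) = 17.4·0.995020 = 17.3134 /hr

Final: 17.3134 /hr


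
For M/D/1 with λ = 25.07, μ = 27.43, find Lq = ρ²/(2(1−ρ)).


ρ = 25.07/27.43 = 0.9140
M/D/1: Lq = ρ²/(2(1−ρ)) = 0.8353/(2·0.08604) = 4.85446

Final: 4.85446


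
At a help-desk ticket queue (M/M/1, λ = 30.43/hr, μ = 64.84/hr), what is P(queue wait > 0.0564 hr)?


ρ = 30.43/64.84 = 0.4693
P(Wq > t) = ρ·e^{−(μ−λ)t} = 0.4693·e^{−1.9407}
= 0.4693·0.143600 = 0.067393

Final: 0.067393


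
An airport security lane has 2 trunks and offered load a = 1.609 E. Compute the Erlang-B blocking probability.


B(c,a) = (a^c/c!) / Σ_{k=0}^{c} a^k/k!
a^2/2! = 1.294440
Σ terms (k=0..2): 1.00000 + 1.60900 + 1.29444 = 3.903440
B = 1.294440/3.903440 = 0.331615

Final: 0.331615


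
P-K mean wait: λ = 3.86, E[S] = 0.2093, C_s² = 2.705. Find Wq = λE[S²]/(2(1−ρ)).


ρ = λ·E[S] = 3.86·0.2093 = 0.8079
E[S²] = E[S]²(1+C_s²) = 0.2093²·(1+2.705) = 0.162303
Wq = λ·E[S²]/(2(1−ρ)) = 3.86·0.162303/(2·0.1921) = 1.63062 hr

Final: 1.63062 hr


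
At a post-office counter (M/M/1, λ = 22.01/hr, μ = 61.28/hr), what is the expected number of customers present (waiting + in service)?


ρ = λ/μ = 22.01/61.28 = 0.3592
L = ρ/(1−ρ) = 0.3592/(1 − 0.3592) = 0.3592/0.6408 = 0.5605

Final: 0.5605


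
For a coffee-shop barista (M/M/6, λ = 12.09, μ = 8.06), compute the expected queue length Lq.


a = λ/μ = 1.5000; ρ = a/6 = 0.2500
P₀ = 0.223074
Lq = P₀·a^c·ρ / (c!·(1−ρ)²) = 0.223074·11.39062·0.2500/(720·0.56250)
= 0.001568

Final: 0.001568


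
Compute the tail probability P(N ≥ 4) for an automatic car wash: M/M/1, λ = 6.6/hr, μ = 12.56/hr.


ρ = 6.6/12.56 = 0.5255
P(N ≥ n) = ρ^n = 0.5255^4 = 0.076246

Final: 0.076246


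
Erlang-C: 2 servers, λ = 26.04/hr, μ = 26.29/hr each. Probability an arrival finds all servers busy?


a = λ/μ = 0.9905; ρ = a/2 = 0.4952
P₀ = 0.337573 (from M/M/c formula)
C(c,a) = [a^c/(c!(1−ρ))]·P₀ = [0.98107/(2·0.5048)]·0.337573
= 0.97183·0.337573 = 0.328064

Final: 0.328064


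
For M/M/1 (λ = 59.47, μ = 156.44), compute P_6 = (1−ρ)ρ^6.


ρ = 59.47/156.44 = 0.3801
P_n = (1−ρ)·ρ^n = (1 − 0.3801)·0.3801^6 = 0.6199·0.003018 = 0.001871

Final: 0.001871


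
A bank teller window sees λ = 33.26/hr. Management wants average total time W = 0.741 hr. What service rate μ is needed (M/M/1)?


W = 1/(μ−λ) ⇒ μ − λ = 1/W = 1/0.741 = 1.3495
μ = λ + 1/W = 33.26 + 1.3495 = 34.6095 per hr

Final: 34.6095 /hr


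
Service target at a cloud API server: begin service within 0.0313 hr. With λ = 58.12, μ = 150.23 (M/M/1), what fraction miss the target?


ρ = 58.12/150.23 = 0.3869
P(Wq > t) = ρ·e^{−(μ−λ)t} = 0.3869·e^{−2.8830}
= 0.3869·0.055964 = 0.021651

Final: 0.021651


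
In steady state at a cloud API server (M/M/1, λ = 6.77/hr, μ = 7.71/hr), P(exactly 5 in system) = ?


ρ = 6.77/7.71 = 0.8781
P_n = (1−ρ)·ρ^n = (1 − 0.8781)·0.8781^5 = 0.1219·0.522001 = 0.063642

Final: 0.063642


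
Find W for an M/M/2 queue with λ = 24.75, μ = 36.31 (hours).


a = 0.6816; ρ = 0.3408; P₀ = 0.491630
Lq = P₀·a^c·ρ/(c!(1−ρ)²) = 0.08958
Wq = Lq/λ = 0.08958/24.75 = 0.003619 hr
W = Wq + 1/μ = 0.003619 + 0.02754 = 0.03116 hr

Final: 0.03116 hr


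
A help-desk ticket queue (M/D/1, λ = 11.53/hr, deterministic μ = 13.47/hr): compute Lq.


ρ = 11.53/13.47 = 0.8560
M/D/1: Lq = ρ²/(2(1−ρ)) = 0.7327/(2·0.1440) = 2.54366

Final: 2.54366


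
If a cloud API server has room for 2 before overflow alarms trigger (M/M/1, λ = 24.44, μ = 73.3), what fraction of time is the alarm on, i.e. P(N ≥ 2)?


ρ = 24.44/73.3 = 0.3334
P(N ≥ n) = ρ^n = 0.3334^2 = 0.111172

Final: 0.111172


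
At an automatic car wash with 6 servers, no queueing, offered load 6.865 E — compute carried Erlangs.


B(6,6.865) = 0.322826 (Erlang-B)
Carried load = a(1 − B) = 6.865·(1 − 0.322826) = 6.865·0.677174 = 4.6488 E

Final: 4.6488 Erlangs


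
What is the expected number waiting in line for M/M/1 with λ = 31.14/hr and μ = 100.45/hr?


ρ = 31.14/100.45 = 0.3100
Lq = ρ²/(1−ρ) = 0.09610/0.6900 = 0.1393

Final: 0.1393


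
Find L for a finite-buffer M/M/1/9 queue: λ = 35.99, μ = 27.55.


ρ = 35.99/27.55 = 1.3064
L = ρ[1 − (K+1)ρ^K + Kρ^(K+1)] / [(1−ρ)(1−ρ^(K+1))]
Numerator: 1.3064·(1 − 10·11.080062 + 9·14.474462) = 26.740425
Denominator: (-0.3064)·(-13.474462) = 4.127930
L = 26.740425/4.127930 = 6.4779

Final: 6.4779


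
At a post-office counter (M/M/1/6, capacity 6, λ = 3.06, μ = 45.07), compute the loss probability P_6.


ρ = λ/μ = 3.06/45.07 = 0.06789
P_K = (1−ρ)ρ^K/(1−ρ^(K+1)) = (0.9321·0.00000009795)/(1 − 0.000000006650)
= 0.00000009130/1.000000 = 0.00000009130

Final: 0.00000009130


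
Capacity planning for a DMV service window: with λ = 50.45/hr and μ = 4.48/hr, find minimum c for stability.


Stability requires cμ > λ ⇔ c > λ/μ.
λ/μ = 50.45/4.48 = 11.2612
Minimum integer c = ⌊11.2612⌋ + 1 = 12
Check: 12·4.48 = 53.76 > 50.45, while 11·4.48 = 49.28 ≤ 50.45

Final: 12 servers


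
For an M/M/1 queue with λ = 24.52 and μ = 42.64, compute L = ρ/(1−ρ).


ρ = λ/μ = 24.52/42.64 = 0.5750
L = ρ/(1−ρ) = 0.5750/(1 − 0.5750) = 0.5750/0.4250 = 1.3532

Final: 1.3532


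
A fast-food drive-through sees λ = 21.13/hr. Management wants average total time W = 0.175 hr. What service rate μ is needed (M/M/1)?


W = 1/(μ−λ) ⇒ μ − λ = 1/W = 1/0.175 = 5.7143
μ = λ + 1/W = 21.13 + 5.7143 = 26.8443 per hr

Final: 26.8443 /hr


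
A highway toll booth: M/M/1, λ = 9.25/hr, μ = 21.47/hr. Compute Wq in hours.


ρ = 9.25/21.47 = 0.4308
Wq = ρ/(μ−λ) = 0.4308/(21.47 − 9.25) = 0.4308/12.22 = 0.03526 hr

Final: 0.03526 hr


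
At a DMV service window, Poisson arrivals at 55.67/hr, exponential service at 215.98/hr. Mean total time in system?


W = 1/(μ−λ) = 1/(215.98 − 55.67) = 1/160.31 = 0.006238 hr

Final: 0.006238 hr


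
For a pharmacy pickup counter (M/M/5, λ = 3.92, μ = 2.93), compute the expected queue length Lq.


a = λ/μ = 1.3379; ρ = a/5 = 0.2676
P₀ = 0.262176
Lq = P₀·a^c·ρ / (c!·(1−ρ)²) = 0.262176·4.28640·0.2676/(120·0.53644)
= 0.004671

Final: 0.004671


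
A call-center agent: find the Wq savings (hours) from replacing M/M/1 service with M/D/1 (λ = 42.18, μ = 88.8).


ρ = 42.18/88.8 = 0.4750
Wq(M/M/1) = ρ/(μ−λ) = 0.4750/46.62 = 0.01019 hr
Wq(M/D/1) = ρ/(2(μ−λ)) = 0.005094 hr
Savings = 0.01019 − 0.005094 = 0.005094 hr

Final: 0.005094 hr


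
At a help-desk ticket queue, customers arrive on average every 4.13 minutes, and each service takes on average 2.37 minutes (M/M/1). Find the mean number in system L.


λ = 60/4.13 = 14.5278 /hr
μ = 60/2.37 = 25.3165 /hr
ρ = λ/μ = 14.5278/25.3165 = 0.5738
L = ρ/(1−ρ) = 0.5738/0.4262 = 1.3466

Final: 1.3466


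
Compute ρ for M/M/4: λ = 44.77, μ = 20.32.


ρ = λ/(cμ) = 44.77/(4·20.32) = 44.77/81.28 = 0.5508

Final: 0.5508


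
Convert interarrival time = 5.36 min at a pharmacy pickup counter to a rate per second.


λ = 1/(interarrival time) in consistent units.
1 second = 0.0166667 min, so λ = 0.0166667/5.36 = 0.003109 per second

Final: 0.003109 /sec


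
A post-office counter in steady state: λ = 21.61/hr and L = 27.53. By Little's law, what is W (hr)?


W = L/λ = 27.53/21.61 = 1.2739 hr

Final: 1.2739 hr


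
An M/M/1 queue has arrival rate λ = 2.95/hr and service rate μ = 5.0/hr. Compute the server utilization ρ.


ρ = λ/μ = 2.95/5.0 = 0.5900

Final: 0.5900


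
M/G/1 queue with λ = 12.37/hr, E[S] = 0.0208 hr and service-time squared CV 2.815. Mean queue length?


ρ = λ·E[S] = 12.37·0.0208 = 0.2573
Lq = ρ²(1+C_s²)/(2(1−ρ)) = 0.06620·(1+2.815)/(2·0.7427)
= 0.06620·3.8150/1.4854 = 0.17003

Final: 0.17003


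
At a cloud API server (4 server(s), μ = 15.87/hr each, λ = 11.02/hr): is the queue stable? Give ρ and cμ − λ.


Total capacity cμ = 4·15.87 = 63.48/hr
ρ = λ/(cμ) = 11.02/63.48 = 0.1736
Stable ⇔ ρ < 1: YES
Spare capacity = cμ − λ = 63.48 − 11.02 = 52.46/hr

Final: ρ = 0.1736; stable; margin = 52.46/hr


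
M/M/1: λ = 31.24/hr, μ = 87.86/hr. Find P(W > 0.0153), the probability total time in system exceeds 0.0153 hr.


W ~ Exponential(μ−λ) for M/M/1.
μ − λ = 87.86 − 31.24 = 56.6200
P(W > t) = e^{−(μ−λ)t} = e^{−0.8663} = 0.420510

Final: 0.420510


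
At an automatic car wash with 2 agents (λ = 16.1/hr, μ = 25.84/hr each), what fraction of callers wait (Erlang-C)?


a = λ/μ = 0.6231; ρ = a/2 = 0.3115
P₀ = 0.524934 (from M/M/c formula)
C(c,a) = [a^c/(c!(1−ρ))]·P₀ = [0.38821/(2·0.6885)]·0.524934
= 0.28194·0.524934 = 0.147999

Final: 0.147999


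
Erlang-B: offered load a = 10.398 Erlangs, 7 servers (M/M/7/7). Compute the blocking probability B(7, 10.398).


B(c,a) = (a^c/c!) / Σ_{k=0}^{c} a^k/k!
a^7/7! = 2607.463005
Σ terms (k=0..7): 1.00000 + 10.39800 + 54.05920 + 187.36919 + 487.06622 + 1012.90291 + 1755.36075 + 2607.46300 = 6115.619278
B = 2607.463005/6115.619278 = 0.426361

Final: 0.426361


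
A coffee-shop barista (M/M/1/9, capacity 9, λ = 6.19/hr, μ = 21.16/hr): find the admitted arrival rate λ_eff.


ρ = 0.2925; P_K = (1−ρ)ρ^9/(1−ρ^10) = 0.00001110
λ_eff = λ(1 − P_K) = 6.19·(1 − 0.00001110) = 6.19·0.999989 = 6.1899 /hr

Final: 6.1899 /hr


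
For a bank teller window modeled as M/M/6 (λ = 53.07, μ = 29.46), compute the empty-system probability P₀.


a = λ/μ = 53.07/29.46 = 1.8014; ρ = a/c = 0.3002
Σ_{k=0}^{5} a^k/k! (terms k=0..5) = 1.00000 + 1.80143 + 1.62257 + 0.97431 + 0.43879 + 0.15809 = 5.99518
Tail: a^6/(6!(1−ρ)) = 34.17418/(720·0.6998) = 0.06783
P₀ = 1/(5.99518 + 0.06783) = 1/6.06301 = 0.164935

Final: 0.164935


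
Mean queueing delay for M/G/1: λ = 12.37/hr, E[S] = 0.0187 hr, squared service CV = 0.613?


ρ = λ·E[S] = 12.37·0.0187 = 0.2313
E[S²] = E[S]²(1+C_s²) = 0.0187²·(1+0.613) = 0.0005640
Wq = λ·E[S²]/(2(1−ρ)) = 12.37·0.0005640/(2·0.7687) = 0.004538 hr

Final: 0.004538 hr


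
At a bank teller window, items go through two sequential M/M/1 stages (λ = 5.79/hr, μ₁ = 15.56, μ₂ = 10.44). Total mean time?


Each node sees arrival rate λ = 5.79/hr (tandem ⇒ throughput preserved).
W₁ = 1/(μ₁−λ) = 1/(15.56−5.79) = 0.10235 hr
W₂ = 1/(μ₂−λ) = 1/(10.44−5.79) = 0.21505 hr
W_total = W₁ + W₂ = 0.10235 + 0.21505 = 0.31741 hr

Final: 0.31741 hr


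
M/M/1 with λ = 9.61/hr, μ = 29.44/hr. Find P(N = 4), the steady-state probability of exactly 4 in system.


ρ = 9.61/29.44 = 0.3264
P_n = (1−ρ)·ρ^n = (1 − 0.3264)·0.3264^4 = 0.6736·0.011354 = 0.007648

Final: 0.007648


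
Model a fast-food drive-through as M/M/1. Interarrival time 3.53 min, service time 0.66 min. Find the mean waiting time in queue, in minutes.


λ = 60/3.53 = 16.9972 /hr
μ = 60/0.66 = 90.9091 /hr
ρ = λ/μ = 16.9972/90.9091 = 0.1870
Wq = ρ/(μ−λ) = 0.1870/(90.9091−16.9972) = 0.002530 hr
In minutes: 0.002530·60 = 0.1518 min

Final: 0.1518 min


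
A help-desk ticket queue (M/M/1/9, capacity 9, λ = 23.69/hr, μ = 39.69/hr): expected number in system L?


ρ = 23.69/39.69 = 0.5969
L = ρ[1 − (K+1)ρ^K + Kρ^(K+1)] / [(1−ρ)(1−ρ^(K+1))]
Numerator: 0.5969·(1 − 10·0.009615 + 9·0.005739) = 0.570315
Denominator: (0.4031)·(0.994261) = 0.400811
L = 0.570315/0.400811 = 1.4229

Final: 1.4229


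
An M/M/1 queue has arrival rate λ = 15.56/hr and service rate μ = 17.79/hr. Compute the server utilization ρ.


ρ = λ/μ = 15.56/17.79 = 0.8746

Final: 0.8746


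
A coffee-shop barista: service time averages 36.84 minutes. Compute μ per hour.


μ = 1/(service time) in consistent units.
1 hour = 60 min, so μ = 60/36.84 = 1.6287 per hour

Final: 1.6287 /hr


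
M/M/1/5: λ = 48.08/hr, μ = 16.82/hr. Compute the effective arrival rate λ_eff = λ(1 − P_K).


ρ = 2.8585; P_K = (1−ρ)ρ^5/(1−ρ^6) = 0.651360
λ_eff = λ(1 − P_K) = 48.08·(1 − 0.651360) = 48.08·0.348640 = 16.7626 /hr

Final: 16.7626 /hr


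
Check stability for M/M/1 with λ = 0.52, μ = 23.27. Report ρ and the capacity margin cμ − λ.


Total capacity cμ = 1·23.27 = 23.27/hr
ρ = λ/(cμ) = 0.52/23.27 = 0.02235
Stable ⇔ ρ < 1: YES
Spare capacity = cμ − λ = 23.27 − 0.52 = 22.75/hr

Final: ρ = 0.02235; stable; margin = 22.75/hr


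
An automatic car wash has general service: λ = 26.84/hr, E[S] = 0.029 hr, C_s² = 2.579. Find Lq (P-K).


ρ = λ·E[S] = 26.84·0.029 = 0.7784
Lq = ρ²(1+C_s²)/(2(1−ρ)) = 0.6058·(1+2.579)/(2·0.2216)
= 0.6058·3.5790/0.4433 = 4.89153

Final: 4.89153


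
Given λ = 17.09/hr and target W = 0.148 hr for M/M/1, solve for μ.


W = 1/(μ−λ) ⇒ μ − λ = 1/W = 1/0.148 = 6.7568
μ = λ + 1/W = 17.09 + 6.7568 = 23.8468 per hr

Final: 23.8468 /hr


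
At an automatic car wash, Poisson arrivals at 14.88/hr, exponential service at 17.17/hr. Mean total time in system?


W = 1/(μ−λ) = 1/(17.17 − 14.88) = 1/2.29 = 0.4367 hr

Final: 0.4367 hr


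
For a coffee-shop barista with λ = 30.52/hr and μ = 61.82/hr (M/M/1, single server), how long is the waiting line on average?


ρ = 30.52/61.82 = 0.4937
Lq = ρ²/(1−ρ) = 0.2437/0.5063 = 0.4814

Final: 0.4814


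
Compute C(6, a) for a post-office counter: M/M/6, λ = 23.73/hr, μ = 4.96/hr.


a = λ/μ = 4.7843; ρ = a/6 = 0.7974
P₀ = 0.006234 (from M/M/c formula)
C(c,a) = [a^c/(c!(1−ρ))]·P₀ = [11992.13118/(720·0.2026)]·0.006234
= 82.20145·0.006234 = 0.512478

Final: 0.512478


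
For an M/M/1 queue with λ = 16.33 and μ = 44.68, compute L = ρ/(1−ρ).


ρ = λ/μ = 16.33/44.68 = 0.3655
L = ρ/(1−ρ) = 0.3655/(1 − 0.3655) = 0.3655/0.6345 = 0.5760

Final: 0.5760


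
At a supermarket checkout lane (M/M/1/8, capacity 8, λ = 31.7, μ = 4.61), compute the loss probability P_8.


ρ = λ/μ = 31.7/4.61 = 6.8764
P_K = (1−ρ)ρ^K/(1−ρ^(K+1)) = (-5.8764·4998810.744451)/(1 − 34373600.997632)
= -29374790.253181/-34373599.997632 = 0.854574

Final: 0.854574


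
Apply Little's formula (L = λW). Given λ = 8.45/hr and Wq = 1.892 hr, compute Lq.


Lq = λWq = 8.45·1.892 = 15.9874

Final: 15.9874


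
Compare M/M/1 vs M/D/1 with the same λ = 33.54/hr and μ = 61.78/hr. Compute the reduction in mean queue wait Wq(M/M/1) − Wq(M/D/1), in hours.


ρ = 33.54/61.78 = 0.5429
Wq(M/M/1) = ρ/(μ−λ) = 0.5429/28.24 = 0.01922 hr
Wq(M/D/1) = ρ/(2(μ−λ)) = 0.009612 hr
Savings = 0.01922 − 0.009612 = 0.009612 hr

Final: 0.009612 hr


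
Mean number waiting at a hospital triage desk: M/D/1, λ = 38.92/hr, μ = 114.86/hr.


ρ = 38.92/114.86 = 0.3388
M/D/1: Lq = ρ²/(2(1−ρ)) = 0.1148/(2·0.6612) = 0.08683

Final: 0.08683


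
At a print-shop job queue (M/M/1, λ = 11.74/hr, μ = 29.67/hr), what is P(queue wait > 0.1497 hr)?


ρ = 11.74/29.67 = 0.3957
P(Wq > t) = ρ·e^{−(μ−λ)t} = 0.3957·e^{−2.6841}
= 0.3957·0.068281 = 0.027018

Final: 0.027018


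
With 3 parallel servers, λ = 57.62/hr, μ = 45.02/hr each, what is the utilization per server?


ρ = λ/(cμ) = 57.62/(3·45.02) = 57.62/135.06 = 0.4266

Final: 0.4266


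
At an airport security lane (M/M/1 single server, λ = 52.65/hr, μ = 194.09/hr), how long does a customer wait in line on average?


ρ = 52.65/194.09 = 0.2713
Wq = ρ/(μ−λ) = 0.2713/(194.09 − 52.65) = 0.2713/141.44 = 0.001918 hr

Final: 0.001918 hr


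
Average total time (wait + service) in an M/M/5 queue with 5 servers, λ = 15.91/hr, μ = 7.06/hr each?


a = 2.2535; ρ = 0.4507; P₀ = 0.103557
Lq = P₀·a^c·ρ/(c!(1−ρ)²) = 0.07492
Wq = Lq/λ = 0.07492/15.91 = 0.004709 hr
W = Wq + 1/μ = 0.004709 + 0.14164 = 0.14635 hr

Final: 0.14635 hr


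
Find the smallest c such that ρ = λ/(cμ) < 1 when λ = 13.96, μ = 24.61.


Stability requires cμ > λ ⇔ c > λ/μ.
λ/μ = 13.96/24.61 = 0.5672
Minimum integer c = ⌊0.5672⌋ + 1 = 1
Check: 1·24.61 = 24.61 > 13.96, while 0·24.61 = 0.00 ≤ 13.96

Final: 1 servers


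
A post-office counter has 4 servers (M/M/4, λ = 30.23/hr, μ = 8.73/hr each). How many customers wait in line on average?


a = λ/μ = 3.4628; ρ = a/4 = 0.8657
P₀ = 0.016133
Lq = P₀·a^c·ρ / (c!·(1−ρ)²) = 0.016133·143.77905·0.8657/(24·0.01804)
= 4.63846

Final: 4.63846


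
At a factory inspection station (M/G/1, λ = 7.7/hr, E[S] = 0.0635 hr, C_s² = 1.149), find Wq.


ρ = λ·E[S] = 7.7·0.0635 = 0.4889
E[S²] = E[S]²(1+C_s²) = 0.0635²·(1+1.149) = 0.008665
Wq = λ·E[S²]/(2(1−ρ)) = 7.7·0.008665/(2·0.5111) = 0.06528 hr

Final: 0.06528 hr


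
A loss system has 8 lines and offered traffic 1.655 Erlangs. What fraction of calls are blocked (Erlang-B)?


B(c,a) = (a^c/c!) / Σ_{k=0}^{c} a^k/k!
a^8/8! = 0.001396
Σ terms (k=0..8): 1.00000 + 1.65500 + 1.36951 + 0.75551 + 0.31259 + 0.10347 + 0.02854 + 0.006748 + 0.001396 = 5.232773
B = 0.001396/5.232773 = 0.0002668

Final: 0.0002668


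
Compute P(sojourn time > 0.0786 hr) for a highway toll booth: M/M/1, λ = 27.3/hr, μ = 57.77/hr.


W ~ Exponential(μ−λ) for M/M/1.
μ − λ = 57.77 − 27.3 = 30.4700
P(W > t) = e^{−(μ−λ)t} = e^{−2.3949} = 0.091178

Final: 0.091178


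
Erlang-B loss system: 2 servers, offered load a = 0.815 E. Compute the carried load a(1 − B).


B(2,0.815) = 0.154679 (Erlang-B)
Carried load = a(1 − B) = 0.815·(1 − 0.154679) = 0.815·0.845321 = 0.6889 E

Final: 0.6889 Erlangs


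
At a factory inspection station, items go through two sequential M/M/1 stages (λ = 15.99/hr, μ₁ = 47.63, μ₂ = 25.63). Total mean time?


Each node sees arrival rate λ = 15.99/hr (tandem ⇒ throughput preserved).
W₁ = 1/(μ₁−λ) = 1/(47.63−15.99) = 0.03161 hr
W₂ = 1/(μ₂−λ) = 1/(25.63−15.99) = 0.10373 hr
W_total = W₁ + W₂ = 0.03161 + 0.10373 = 0.13534 hr

Final: 0.13534 hr


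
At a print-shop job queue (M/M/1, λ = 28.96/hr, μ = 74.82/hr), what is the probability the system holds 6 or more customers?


ρ = 28.96/74.82 = 0.3871
P(N ≥ n) = ρ^n = 0.3871^6 = 0.003363

Final: 0.003363


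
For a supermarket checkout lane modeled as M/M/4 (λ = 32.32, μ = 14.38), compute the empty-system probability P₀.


a = λ/μ = 32.32/14.38 = 2.2476; ρ = a/c = 0.5619
Σ_{k=0}^{3} a^k/k! (terms k=0..3) = 1.00000 + 2.24757 + 2.52578 + 1.89228 = 7.66563
Tail: a^4/(4!(1−ρ)) = 25.51819/(24·0.4381) = 2.42693
P₀ = 1/(7.66563 + 2.42693) = 1/10.09255 = 0.099083

Final: 0.099083


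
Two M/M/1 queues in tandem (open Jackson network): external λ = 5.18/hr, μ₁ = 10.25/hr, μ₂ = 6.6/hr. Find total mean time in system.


Each node sees arrival rate λ = 5.18/hr (tandem ⇒ throughput preserved).
W₁ = 1/(μ₁−λ) = 1/(10.25−5.18) = 0.19724 hr
W₂ = 1/(μ₂−λ) = 1/(6.6−5.18) = 0.70423 hr
W_total = W₁ + W₂ = 0.19724 + 0.70423 = 0.90146 hr

Final: 0.90146 hr


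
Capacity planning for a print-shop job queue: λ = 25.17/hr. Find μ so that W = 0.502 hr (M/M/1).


W = 1/(μ−λ) ⇒ μ − λ = 1/W = 1/0.502 = 1.9920
μ = λ + 1/W = 25.17 + 1.9920 = 27.1620 per hr

Final: 27.1620 /hr


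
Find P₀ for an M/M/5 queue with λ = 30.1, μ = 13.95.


a = λ/μ = 30.1/13.95 = 2.1577; ρ = a/c = 0.4315
Σ_{k=0}^{4} a^k/k! (terms k=0..4) = 1.00000 + 2.15771 + 2.32785 + 1.67427 + 0.90315 = 8.06297
Tail: a^5/(5!(1−ρ)) = 46.76936/(120·0.5685) = 0.68562
P₀ = 1/(8.06297 + 0.68562) = 1/8.74859 = 0.114304

Final: 0.114304


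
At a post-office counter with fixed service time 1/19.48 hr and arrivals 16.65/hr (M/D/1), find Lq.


ρ = 16.65/19.48 = 0.8547
M/D/1: Lq = ρ²/(2(1−ρ)) = 0.7306/(2·0.1453) = 2.51433

Final: 2.51433


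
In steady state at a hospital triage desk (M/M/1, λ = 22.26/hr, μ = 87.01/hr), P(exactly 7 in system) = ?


ρ = 22.26/87.01 = 0.2558
P_n = (1−ρ)·ρ^n = (1 − 0.2558)·0.2558^7 = 0.7442·0.00007173 = 0.00005338

Final: 0.00005338


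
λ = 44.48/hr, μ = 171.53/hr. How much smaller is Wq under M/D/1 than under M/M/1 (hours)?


ρ = 44.48/171.53 = 0.2593
Wq(M/M/1) = ρ/(μ−λ) = 0.2593/127.05 = 0.002041 hr
Wq(M/D/1) = ρ/(2(μ−λ)) = 0.001021 hr
Savings = 0.002041 − 0.001021 = 0.001021 hr

Final: 0.001021 hr


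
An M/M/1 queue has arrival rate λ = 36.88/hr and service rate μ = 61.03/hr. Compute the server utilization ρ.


ρ = λ/μ = 36.88/61.03 = 0.6043

Final: 0.6043


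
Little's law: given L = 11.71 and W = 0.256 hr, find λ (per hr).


λ = L/W = 11.71/0.256 = 45.7422 /hr

Final: 45.7422 /hr


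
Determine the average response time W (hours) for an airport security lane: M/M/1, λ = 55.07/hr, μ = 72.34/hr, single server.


W = 1/(μ−λ) = 1/(72.34 − 55.07) = 1/17.27 = 0.05790 hr

Final: 0.05790 hr


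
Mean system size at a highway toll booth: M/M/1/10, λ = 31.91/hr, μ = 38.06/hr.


ρ = 31.91/38.06 = 0.8384
L = ρ[1 − (K+1)ρ^K + Kρ^(K+1)] / [(1−ρ)(1−ρ^(K+1))]
Numerator: 0.8384·(1 − 11·0.171625 + 10·0.143893) = 0.462009
Denominator: (0.1616)·(0.856107) = 0.138336
L = 0.462009/0.138336 = 3.3398

Final: 3.3398


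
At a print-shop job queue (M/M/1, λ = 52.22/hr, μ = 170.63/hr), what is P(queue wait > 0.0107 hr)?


ρ = 52.22/170.63 = 0.3060
P(Wq > t) = ρ·e^{−(μ−λ)t} = 0.3060·e^{−1.2670}
= 0.3060·0.281679 = 0.086206

Final: 0.086206


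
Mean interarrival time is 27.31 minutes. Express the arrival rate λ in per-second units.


λ = 1/(interarrival time) in consistent units.
1 second = 0.0166667 min, so λ = 0.0166667/27.31 = 0.0006103 per second

Final: 0.0006103 /sec


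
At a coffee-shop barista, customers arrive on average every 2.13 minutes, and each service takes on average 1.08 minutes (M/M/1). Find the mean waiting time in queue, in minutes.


λ = 60/2.13 = 28.1690 /hr
μ = 60/1.08 = 55.5556 /hr
ρ = λ/μ = 28.1690/55.5556 = 0.5070
Wq = ρ/(μ−λ) = 0.5070/(55.5556−28.1690) = 0.01851 hr
In minutes: 0.01851·60 = 1.111 min

Final: 1.111 min


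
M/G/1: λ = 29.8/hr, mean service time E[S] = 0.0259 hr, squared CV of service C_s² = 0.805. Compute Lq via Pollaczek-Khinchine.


ρ = λ·E[S] = 29.8·0.0259 = 0.7718
Lq = ρ²(1+C_s²)/(2(1−ρ)) = 0.5957·(1+0.805)/(2·0.2282)
= 0.5957·1.8050/0.4564 = 2.35614

Final: 2.35614


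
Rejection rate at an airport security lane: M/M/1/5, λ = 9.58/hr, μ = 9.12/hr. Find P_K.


ρ = λ/μ = 9.58/9.12 = 1.0504
P_K = (1−ρ)ρ^K/(1−ρ^(K+1)) = (-0.05044·1.278949)/(1 − 1.343458)
= -0.064508/-0.343458 = 0.187820

Final: 0.187820


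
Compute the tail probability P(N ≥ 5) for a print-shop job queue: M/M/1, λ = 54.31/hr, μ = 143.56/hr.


ρ = 54.31/143.56 = 0.3783
P(N ≥ n) = ρ^n = 0.3783^5 = 0.007749

Final: 0.007749


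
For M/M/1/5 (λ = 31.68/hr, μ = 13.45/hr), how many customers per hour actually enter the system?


ρ = 2.3554; P_K = (1−ρ)ρ^5/(1−ρ^6) = 0.578832
λ_eff = λ(1 − P_K) = 31.68·(1 − 0.578832) = 31.68·0.421168 = 13.3426 /hr

Final: 13.3426 /hr


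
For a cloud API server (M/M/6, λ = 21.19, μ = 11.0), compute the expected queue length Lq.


a = λ/μ = 1.9264; ρ = a/6 = 0.3211
P₀ = 0.145506
Lq = P₀·a^c·ρ / (c!·(1−ρ)²) = 0.145506·51.10103·0.3211/(720·0.46096)
= 0.007193

Final: 0.007193


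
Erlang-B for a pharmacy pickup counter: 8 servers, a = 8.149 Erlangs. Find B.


B(c,a) = (a^c/c!) / Σ_{k=0}^{c} a^k/k!
a^8/8! = 482.296399
Σ terms (k=0..8): 1.00000 + 8.14900 + 33.20310 + 90.19069 + 183.74098 + 299.46105 + 406.71802 + 473.47787 + 482.29640 = 1978.237107
B = 482.296399/1978.237107 = 0.243801

Final: 0.243801


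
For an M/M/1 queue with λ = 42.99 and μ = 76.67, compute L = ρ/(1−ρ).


ρ = λ/μ = 42.99/76.67 = 0.5607
L = ρ/(1−ρ) = 0.5607/(1 − 0.5607) = 0.5607/0.4393 = 1.2764

Final: 1.2764


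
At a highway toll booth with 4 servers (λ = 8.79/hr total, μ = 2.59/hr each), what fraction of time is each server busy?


ρ = λ/(cμ) = 8.79/(4·2.59) = 8.79/10.36 = 0.8485

Final: 0.8485


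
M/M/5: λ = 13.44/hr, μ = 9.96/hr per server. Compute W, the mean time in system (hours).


a = 1.3494; ρ = 0.2699; P₀ = 0.259164
Lq = P₀·a^c·ρ/(c!(1−ρ)²) = 0.004892
Wq = Lq/λ = 0.004892/13.44 = 0.0003640 hr
W = Wq + 1/μ = 0.0003640 + 0.10040 = 0.10077 hr

Final: 0.10077 hr


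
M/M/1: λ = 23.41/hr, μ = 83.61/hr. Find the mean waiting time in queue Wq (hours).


ρ = 23.41/83.61 = 0.2800
Wq = ρ/(μ−λ) = 0.2800/(83.61 − 23.41) = 0.2800/60.20 = 0.004651 hr

Final: 0.004651 hr


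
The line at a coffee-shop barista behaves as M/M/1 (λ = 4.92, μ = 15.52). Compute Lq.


ρ = 4.92/15.52 = 0.3170
Lq = ρ²/(1−ρ) = 0.1005/0.6830 = 0.1471

Final: 0.1471


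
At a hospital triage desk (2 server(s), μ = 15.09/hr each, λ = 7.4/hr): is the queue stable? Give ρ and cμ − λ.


Total capacity cμ = 2·15.09 = 30.18/hr
ρ = λ/(cμ) = 7.4/30.18 = 0.2452
Stable ⇔ ρ < 1: YES
Spare capacity = cμ − λ = 30.18 − 7.4 = 22.78/hr

Final: ρ = 0.2452; stable; margin = 22.78/hr


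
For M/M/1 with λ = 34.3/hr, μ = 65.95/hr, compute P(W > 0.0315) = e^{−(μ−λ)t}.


W ~ Exponential(μ−λ) for M/M/1.
μ − λ = 65.95 − 34.3 = 31.6500
P(W > t) = e^{−(μ−λ)t} = e^{−0.9970} = 0.368994

Final: 0.368994


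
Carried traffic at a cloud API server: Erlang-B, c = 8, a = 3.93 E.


B(8,3.93) = 0.028270 (Erlang-B)
Carried load = a(1 − B) = 3.93·(1 − 0.028270) = 3.93·0.971730 = 3.8189 E

Final: 3.8189 Erlangs


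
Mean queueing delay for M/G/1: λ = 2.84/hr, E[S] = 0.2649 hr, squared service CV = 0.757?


ρ = λ·E[S] = 2.84·0.2649 = 0.7523
E[S²] = E[S]²(1+C_s²) = 0.2649²·(1+0.757) = 0.123292
Wq = λ·E[S²]/(2(1−ρ)) = 2.84·0.123292/(2·0.2477) = 0.70685 hr

Final: 0.70685 hr


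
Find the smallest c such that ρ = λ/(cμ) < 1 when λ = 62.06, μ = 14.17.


Stability requires cμ > λ ⇔ c > λ/μ.
λ/μ = 62.06/14.17 = 4.3797
Minimum integer c = ⌊4.3797⌋ + 1 = 5
Check: 5·14.17 = 70.85 > 62.06, while 4·14.17 = 56.68 ≤ 62.06

Final: 5 servers


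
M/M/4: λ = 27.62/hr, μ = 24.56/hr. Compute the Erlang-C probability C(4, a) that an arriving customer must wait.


a = λ/μ = 1.1246; ρ = a/4 = 0.2811
P₀ = 0.323970 (from M/M/c formula)
C(c,a) = [a^c/(c!(1−ρ))]·P₀ = [1.59949/(24·0.7189)]·0.323970
= 0.09271·0.323970 = 0.030036

Final: 0.030036


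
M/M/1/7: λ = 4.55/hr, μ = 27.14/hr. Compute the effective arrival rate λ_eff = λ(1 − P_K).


ρ = 0.1676; P_K = (1−ρ)ρ^7/(1−ρ^8) = 0.000003098
λ_eff = λ(1 − P_K) = 4.55·(1 − 0.000003098) = 4.55·0.999997 = 4.5500 /hr

Final: 4.5500 /hr


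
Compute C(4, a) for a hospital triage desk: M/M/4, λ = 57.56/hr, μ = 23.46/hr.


a = λ/μ = 2.4535; ρ = a/4 = 0.6134
P₀ = 0.077938 (from M/M/c formula)
C(c,a) = [a^c/(c!(1−ρ))]·P₀ = [36.23857/(24·0.3866)]·0.077938
= 3.90554·0.077938 = 0.304391

Final: 0.304391


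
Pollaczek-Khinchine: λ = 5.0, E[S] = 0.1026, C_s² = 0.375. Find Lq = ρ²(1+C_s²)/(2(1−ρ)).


ρ = λ·E[S] = 5.0·0.1026 = 0.5130
Lq = ρ²(1+C_s²)/(2(1−ρ)) = 0.2632·(1+0.375)/(2·0.4870)
= 0.2632·1.3750/0.9740 = 0.37152

Final: 0.37152


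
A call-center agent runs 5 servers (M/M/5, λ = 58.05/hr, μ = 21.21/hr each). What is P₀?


a = λ/μ = 58.05/21.21 = 2.7369; ρ = a/c = 0.5474
Σ_{k=0}^{4} a^k/k! (terms k=0..4) = 1.00000 + 2.73692 + 3.74536 + 3.41691 + 2.33795 = 13.23713
Tail: a^5/(5!(1−ρ)) = 153.57049/(120·0.4526) = 2.82746
P₀ = 1/(13.23713 + 2.82746) = 1/16.06459 = 0.062249

Final: 0.062249


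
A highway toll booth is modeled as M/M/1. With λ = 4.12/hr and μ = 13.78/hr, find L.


ρ = λ/μ = 4.12/13.78 = 0.2990
L = ρ/(1−ρ) = 0.2990/(1 − 0.2990) = 0.2990/0.7010 = 0.4265

Final: 0.4265


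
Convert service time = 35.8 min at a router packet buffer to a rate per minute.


μ = 1/(service time) in consistent units.
1 minute = 1 min, so μ = 1/35.8 = 0.02793 per minute

Final: 0.02793 /min


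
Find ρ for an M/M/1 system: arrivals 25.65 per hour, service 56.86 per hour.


ρ = λ/μ = 25.65/56.86 = 0.4511

Final: 0.4511


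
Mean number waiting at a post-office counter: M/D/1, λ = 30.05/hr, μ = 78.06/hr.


ρ = 30.05/78.06 = 0.3850
M/D/1: Lq = ρ²/(2(1−ρ)) = 0.1482/(2·0.6150) = 0.12048

Final: 0.12048


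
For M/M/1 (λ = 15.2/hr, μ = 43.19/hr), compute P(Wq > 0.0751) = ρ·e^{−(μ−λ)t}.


ρ = 15.2/43.19 = 0.3519
P(Wq > t) = ρ·e^{−(μ−λ)t} = 0.3519·e^{−2.1020}
= 0.3519·0.122206 = 0.043008

Final: 0.043008


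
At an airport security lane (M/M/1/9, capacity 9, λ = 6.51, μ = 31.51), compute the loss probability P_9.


ρ = λ/μ = 6.51/31.51 = 0.2066
P_K = (1−ρ)ρ^K/(1−ρ^(K+1)) = (0.7934·0.0000006858)/(1 − 0.0000001417)
= 0.0000005441/1.000000 = 0.0000005441

Final: 0.0000005441


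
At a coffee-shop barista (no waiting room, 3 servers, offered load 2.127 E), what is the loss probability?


B(c,a) = (a^c/c!) / Σ_{k=0}^{c} a^k/k!
a^3/3! = 1.603804
Σ terms (k=0..3): 1.00000 + 2.12700 + 2.26206 + 1.60380 = 6.992868
B = 1.603804/6.992868 = 0.229348

Final: 0.229348


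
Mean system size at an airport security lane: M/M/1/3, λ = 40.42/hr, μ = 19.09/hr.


ρ = 40.42/19.09 = 2.1173
L = ρ[1 − (K+1)ρ^K + Kρ^(K+1)] / [(1−ρ)(1−ρ^(K+1))]
Numerator: 2.1173·(1 − 4·9.492293 + 3·20.098402) = 49.389117
Denominator: (-1.1173)·(-19.098402) = 21.339388
L = 49.389117/21.339388 = 2.3145

Final: 2.3145


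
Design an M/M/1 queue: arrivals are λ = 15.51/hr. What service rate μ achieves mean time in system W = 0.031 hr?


W = 1/(μ−λ) ⇒ μ − λ = 1/W = 1/0.031 = 32.2581
μ = λ + 1/W = 15.51 + 32.2581 = 47.7681 per hr

Final: 47.7681 /hr


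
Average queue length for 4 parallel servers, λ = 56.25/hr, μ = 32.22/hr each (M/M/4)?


a = λ/μ = 1.7458; ρ = a/4 = 0.4365
P₀ = 0.171134
Lq = P₀·a^c·ρ / (c!·(1−ρ)²) = 0.171134·9.28941·0.4365/(24·0.31759)
= 0.09103

Final: 0.09103


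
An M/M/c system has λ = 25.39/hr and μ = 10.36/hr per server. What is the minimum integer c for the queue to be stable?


Stability requires cμ > λ ⇔ c > λ/μ.
λ/μ = 25.39/10.36 = 2.4508
Minimum integer c = ⌊2.4508⌋ + 1 = 3
Check: 3·10.36 = 31.08 > 25.39, while 2·10.36 = 20.72 ≤ 25.39

Final: 3 servers


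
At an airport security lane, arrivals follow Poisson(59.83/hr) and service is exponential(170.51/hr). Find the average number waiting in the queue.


ρ = 59.83/170.51 = 0.3509
Lq = ρ²/(1−ρ) = 0.1231/0.6491 = 0.1897

Final: 0.1897


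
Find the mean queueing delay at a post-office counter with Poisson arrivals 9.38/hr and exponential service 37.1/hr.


ρ = 9.38/37.1 = 0.2528
Wq = ρ/(μ−λ) = 0.2528/(37.1 − 9.38) = 0.2528/27.72 = 0.009121 hr

Final: 0.009121 hr


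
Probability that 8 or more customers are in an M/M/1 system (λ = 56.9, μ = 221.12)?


ρ = 56.9/221.12 = 0.2573
P(N ≥ n) = ρ^n = 0.2573^8 = 0.00001923

Final: 0.00001923


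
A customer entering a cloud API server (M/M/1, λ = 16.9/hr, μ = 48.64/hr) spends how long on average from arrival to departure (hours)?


W = 1/(μ−λ) = 1/(48.64 − 16.9) = 1/31.74 = 0.03151 hr

Final: 0.03151 hr


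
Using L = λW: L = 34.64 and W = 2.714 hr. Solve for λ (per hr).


λ = L/W = 34.64/2.714 = 12.7634 /hr

Final: 12.7634 /hr


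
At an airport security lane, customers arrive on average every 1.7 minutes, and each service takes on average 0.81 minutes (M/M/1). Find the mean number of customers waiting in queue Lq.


λ = 60/1.7 = 35.2941 /hr
μ = 60/0.81 = 74.0741 /hr
ρ = λ/μ = 35.2941/74.0741 = 0.4765
Lq = ρ²/(1−ρ) = 0.2270/0.5235 = 0.4336

Final: 0.4336


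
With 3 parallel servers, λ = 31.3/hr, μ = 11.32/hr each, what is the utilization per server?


ρ = λ/(cμ) = 31.3/(3·11.32) = 31.3/33.96 = 0.9217

Final: 0.9217


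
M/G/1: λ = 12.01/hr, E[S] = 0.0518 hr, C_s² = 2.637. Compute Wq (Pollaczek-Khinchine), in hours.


ρ = λ·E[S] = 12.01·0.0518 = 0.6221
E[S²] = E[S]²(1+C_s²) = 0.0518²·(1+2.637) = 0.009759
Wq = λ·E[S²]/(2(1−ρ)) = 12.01·0.009759/(2·0.3779) = 0.15508 hr

Final: 0.15508 hr


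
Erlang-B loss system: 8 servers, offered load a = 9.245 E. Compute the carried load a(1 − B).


B(8,9.245) = 0.301635 (Erlang-B)
Carried load = a(1 − B) = 9.245·(1 − 0.301635) = 9.245·0.698365 = 6.4564 E

Final: 6.4564 Erlangs


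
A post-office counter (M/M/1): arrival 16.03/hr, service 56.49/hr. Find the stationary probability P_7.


ρ = 16.03/56.49 = 0.2838
P_n = (1−ρ)·ρ^n = (1 − 0.2838)·0.2838^7 = 0.7162·0.0001482 = 0.0001061

Final: 0.0001061


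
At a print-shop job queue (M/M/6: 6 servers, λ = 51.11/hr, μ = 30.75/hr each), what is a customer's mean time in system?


a = 1.6621; ρ = 0.2770; P₀ = 0.189647
Lq = P₀·a^c·ρ/(c!(1−ρ)²) = 0.002943
Wq = Lq/λ = 0.002943/51.11 = 0.00005759 hr
W = Wq + 1/μ = 0.00005759 + 0.03252 = 0.03258 hr

Final: 0.03258 hr


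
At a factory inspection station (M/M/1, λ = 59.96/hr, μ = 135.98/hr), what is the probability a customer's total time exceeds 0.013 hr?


W ~ Exponential(μ−λ) for M/M/1.
μ − λ = 135.98 − 59.96 = 76.0200
P(W > t) = e^{−(μ−λ)t} = e^{−0.9883} = 0.372224

Final: 0.372224


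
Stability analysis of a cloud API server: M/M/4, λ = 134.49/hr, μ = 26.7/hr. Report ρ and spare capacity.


Total capacity cμ = 4·26.7 = 106.80/hr
ρ = λ/(cμ) = 134.49/106.80 = 1.2593
Stable ⇔ ρ < 1: NO
Spare capacity = cμ − λ = 106.80 − 134.49 = -27.69/hr

Final: ρ = 1.2593; unstable; margin = -27.69/hr


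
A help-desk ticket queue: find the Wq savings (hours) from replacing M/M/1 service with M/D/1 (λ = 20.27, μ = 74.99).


ρ = 20.27/74.99 = 0.2703
Wq(M/M/1) = ρ/(μ−λ) = 0.2703/54.72 = 0.004940 hr
Wq(M/D/1) = ρ/(2(μ−λ)) = 0.002470 hr
Savings = 0.004940 − 0.002470 = 0.002470 hr

Final: 0.002470 hr


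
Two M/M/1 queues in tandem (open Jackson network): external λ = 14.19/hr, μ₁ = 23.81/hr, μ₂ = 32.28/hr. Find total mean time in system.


Each node sees arrival rate λ = 14.19/hr (tandem ⇒ throughput preserved).
W₁ = 1/(μ₁−λ) = 1/(23.81−14.19) = 0.10395 hr
W₂ = 1/(μ₂−λ) = 1/(32.28−14.19) = 0.05528 hr
W_total = W₁ + W₂ = 0.10395 + 0.05528 = 0.15923 hr

Final: 0.15923 hr


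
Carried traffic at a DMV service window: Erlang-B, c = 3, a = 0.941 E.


B(3,0.941) = 0.055051 (Erlang-B)
Carried load = a(1 − B) = 0.941·(1 − 0.055051) = 0.941·0.944949 = 0.8892 E

Final: 0.8892 Erlangs


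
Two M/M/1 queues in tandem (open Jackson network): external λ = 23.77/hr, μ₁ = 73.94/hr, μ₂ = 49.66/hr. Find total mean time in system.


Each node sees arrival rate λ = 23.77/hr (tandem ⇒ throughput preserved).
W₁ = 1/(μ₁−λ) = 1/(73.94−23.77) = 0.01993 hr
W₂ = 1/(μ₂−λ) = 1/(49.66−23.77) = 0.03862 hr
W_total = W₁ + W₂ = 0.01993 + 0.03862 = 0.05856 hr

Final: 0.05856 hr


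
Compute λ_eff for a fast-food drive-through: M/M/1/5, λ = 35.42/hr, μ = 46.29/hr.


ρ = 0.7652; P_K = (1−ρ)ρ^5/(1−ρ^6) = 0.077063
λ_eff = λ(1 − P_K) = 35.42·(1 − 0.077063) = 35.42·0.922937 = 32.6904 /hr

Final: 32.6904 /hr


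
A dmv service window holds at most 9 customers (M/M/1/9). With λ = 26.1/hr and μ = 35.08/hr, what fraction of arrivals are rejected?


ρ = λ/μ = 26.1/35.08 = 0.7440
P_K = (1−ρ)ρ^K/(1−ρ^(K+1)) = (0.2560·0.069860)/(1 − 0.051977)
= 0.017883/0.948023 = 0.018864

Final: 0.018864
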